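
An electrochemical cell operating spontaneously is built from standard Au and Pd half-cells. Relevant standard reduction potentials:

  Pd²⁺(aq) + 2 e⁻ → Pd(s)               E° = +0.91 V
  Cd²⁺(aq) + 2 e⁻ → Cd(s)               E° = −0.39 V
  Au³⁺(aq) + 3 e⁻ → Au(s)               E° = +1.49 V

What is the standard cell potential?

+0.58 V

The Au³⁺/Au couple has the higher E°, so Au ion is reduced (cathode) and Pd is oxidized (anode).
E°cell = E°(cathode) − E°(anode) = +1.49 − (+0.91) = +0.58 V.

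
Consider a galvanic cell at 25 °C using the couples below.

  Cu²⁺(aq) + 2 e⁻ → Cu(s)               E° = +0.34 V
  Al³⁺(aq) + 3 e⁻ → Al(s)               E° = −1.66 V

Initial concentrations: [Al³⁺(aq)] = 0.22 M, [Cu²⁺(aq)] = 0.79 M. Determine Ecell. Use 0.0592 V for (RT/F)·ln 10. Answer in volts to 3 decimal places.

+2.010 V

Cu²⁺/Cu is reduced (cathode, E° = +0.34 V) and Al³⁺/Al is oxidized (anode).
E°cell = +0.34 − (−1.66) = +2.00 V, with n = 6 electrons transferred.
The balanced reaction is 3 Cu²⁺(aq) + 2 Al(s) → 3 Cu(s) + 2 Al³⁺(aq), so Q = [Al³⁺(aq)]^2 / [Cu²⁺(aq)]^3 = 0.0982 and log Q = −1.008.
Applying E = E° − (RT ln10/nF)·log Q gives +2.00 − (0.0592/6)(−1.008) = +2.010 V.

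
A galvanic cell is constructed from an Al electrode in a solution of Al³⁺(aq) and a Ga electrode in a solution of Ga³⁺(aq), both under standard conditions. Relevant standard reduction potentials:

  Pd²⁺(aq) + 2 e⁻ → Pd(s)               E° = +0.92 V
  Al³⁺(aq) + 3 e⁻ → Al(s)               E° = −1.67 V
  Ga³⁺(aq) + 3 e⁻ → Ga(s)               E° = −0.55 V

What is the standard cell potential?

The Ga³⁺/Ga couple has the higher E°, so Ga ion is reduced (cathode) and Al is oxidized (anode).
E°cell = E°(cathode) − E°(anode) = −0.55 − (−1.67) = +1.12 V.

+1.12 V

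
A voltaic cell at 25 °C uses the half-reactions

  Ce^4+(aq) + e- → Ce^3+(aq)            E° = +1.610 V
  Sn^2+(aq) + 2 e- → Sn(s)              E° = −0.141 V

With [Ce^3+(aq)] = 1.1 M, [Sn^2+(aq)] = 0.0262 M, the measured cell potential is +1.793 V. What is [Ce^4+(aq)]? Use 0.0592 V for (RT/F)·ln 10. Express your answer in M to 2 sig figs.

Ce⁴⁺/Ce³⁺ is the cathode (higher E°); E°cell = +1.610 − (−0.141) = +1.751 V with n = 2.
Since E = E° − (0.0592/n)·log Q, log Q = n(E° − E)/0.0592 = −1.419.
The balanced reaction is 2 Ce^4+(aq) + Sn(s) → 2 Ce^3+(aq) + Sn^2+(aq), so Q = ([Ce^3+(aq)]^2·[Sn^2+(aq)]) / [Ce^4+(aq)]^2.
Isolating [Ce^4+(aq)] in Q = 10^{−1.419} yields log [Ce^4+(aq)] = −0.040, i.e. 0.91 M.

0.91 M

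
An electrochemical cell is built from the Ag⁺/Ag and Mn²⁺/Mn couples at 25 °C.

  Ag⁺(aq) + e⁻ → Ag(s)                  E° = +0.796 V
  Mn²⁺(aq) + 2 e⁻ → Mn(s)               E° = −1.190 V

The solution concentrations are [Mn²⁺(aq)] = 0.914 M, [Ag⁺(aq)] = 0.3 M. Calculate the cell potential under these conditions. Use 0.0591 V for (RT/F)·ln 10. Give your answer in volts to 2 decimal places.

+1.96 V

Since E°(Ag⁺/Ag) > E°(Mn²⁺/Mn), Ag⁺/Ag serves as the cathode.
The standard potential is +0.796 − (−1.190) = +1.986 V and the balanced reaction transfers n = 2 electrons.
Balancing gives 2 Ag⁺(aq) + Mn(s) → 2 Ag(s) + Mn²⁺(aq); hence Q = [Mn²⁺(aq)] / [Ag⁺(aq)]^2 = 10.2 (log Q = 1.007).
Applying E = E° − (RT ln10/nF)·log Q gives +1.986 − (0.0591/2)(1.007) = +1.96 V.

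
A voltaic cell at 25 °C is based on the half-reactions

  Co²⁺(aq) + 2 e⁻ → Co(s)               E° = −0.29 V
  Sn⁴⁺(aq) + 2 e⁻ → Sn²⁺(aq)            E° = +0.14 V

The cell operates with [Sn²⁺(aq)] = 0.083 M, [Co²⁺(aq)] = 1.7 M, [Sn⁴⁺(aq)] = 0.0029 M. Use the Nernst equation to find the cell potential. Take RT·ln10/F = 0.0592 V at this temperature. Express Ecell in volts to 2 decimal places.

+0.38 V

The Sn⁴⁺/Sn²⁺ couple has the more positive E°, so it is the cathode; Co²⁺/Co is the anode.
E°cell = +0.14 − (−0.29) = +0.43 V, with n = 2 electrons transferred.
For the overall reaction Sn⁴⁺(aq) + Co(s) → Sn²⁺(aq) + Co²⁺(aq), Q = ([Sn²⁺(aq)]·[Co²⁺(aq)]) / [Sn⁴⁺(aq)] = 48.7, giving log Q = 1.687.
Applying E = E° − (RT ln10/nF)·log Q gives +0.43 − (0.0592/2)(1.687) = +0.38 V.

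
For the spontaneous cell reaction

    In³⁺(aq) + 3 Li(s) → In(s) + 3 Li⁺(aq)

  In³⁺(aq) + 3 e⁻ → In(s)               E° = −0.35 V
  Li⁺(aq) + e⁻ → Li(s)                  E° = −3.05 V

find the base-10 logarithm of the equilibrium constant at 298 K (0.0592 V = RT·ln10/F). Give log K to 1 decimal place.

log K = 136.8

The In³⁺/In couple is reduced (cathode); E°cell = −0.35 − (−3.05) = +2.70 V with n = 3.
At equilibrium E = 0, so log K = nE°cell / 0.0592 = (3)(+2.70) / 0.0592 = 136.8.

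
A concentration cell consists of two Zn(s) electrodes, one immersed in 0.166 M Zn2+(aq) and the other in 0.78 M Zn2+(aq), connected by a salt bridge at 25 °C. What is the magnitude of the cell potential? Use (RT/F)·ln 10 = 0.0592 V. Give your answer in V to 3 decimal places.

For a concentration cell E°cell = 0, since both electrodes use the same couple.
The compartment with the higher Zn2+(aq) concentration (0.78 M) acts as the cathode; ions are reduced there and produced at the dilute (0.166 M) anode.
With n = 2, Ecell = −(0.0592/2)·log([dilute]/[conc]) = −(0.0592/2)·log(0.166/0.78) = +0.020 V.

0.020 V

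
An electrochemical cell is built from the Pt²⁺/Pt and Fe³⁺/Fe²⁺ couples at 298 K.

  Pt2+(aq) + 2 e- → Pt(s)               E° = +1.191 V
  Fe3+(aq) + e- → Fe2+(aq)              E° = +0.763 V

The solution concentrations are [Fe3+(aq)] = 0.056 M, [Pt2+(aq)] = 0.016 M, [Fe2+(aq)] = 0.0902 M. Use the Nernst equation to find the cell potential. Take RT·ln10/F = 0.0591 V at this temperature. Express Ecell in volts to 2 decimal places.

+0.39 V

Since E°(Pt²⁺/Pt) > E°(Fe³⁺/Fe²⁺), Pt²⁺/Pt serves as the cathode.
E°cell = +1.191 − (+0.763) = +0.428 V, with n = 2 electrons transferred.
Balancing gives Pt2+(aq) + 2 Fe2+(aq) → Pt(s) + 2 Fe3+(aq); hence Q = [Fe3+(aq)]^2 / ([Pt2+(aq)]·[Fe2+(aq)]^2) = 24.1 (log Q = 1.382).
Applying E = E° − (RT ln10/nF)·log Q gives +0.428 − (0.0591/2)(1.382) = +0.39 V.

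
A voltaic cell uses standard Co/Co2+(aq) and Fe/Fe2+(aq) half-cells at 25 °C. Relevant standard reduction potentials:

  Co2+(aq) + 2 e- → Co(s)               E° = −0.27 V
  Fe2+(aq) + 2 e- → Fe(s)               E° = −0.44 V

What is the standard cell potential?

+0.17 V

Of the two couples in this cell, the one with the more positive reduction potential is reduced at the cathode: here that is Co²⁺/Co (−0.27 V); Fe²⁺/Fe (−0.44 V) is the anode.
E°cell = E°(cathode) − E°(anode) = −0.27 − (−0.44) = +0.17 V.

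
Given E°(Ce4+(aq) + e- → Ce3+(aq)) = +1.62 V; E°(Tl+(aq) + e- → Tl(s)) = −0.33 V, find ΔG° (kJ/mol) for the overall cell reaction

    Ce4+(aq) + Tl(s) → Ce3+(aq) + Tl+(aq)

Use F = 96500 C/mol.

In the reaction as written Ce4+(aq) is reduced, so the Ce⁴⁺/Ce³⁺ couple is the cathode and Tl⁺/Tl is the anode.
E°cell = +1.62 − (−0.33) = +1.95 V; balancing electrons gives n = 1.
ΔG° = −nFE°cell = −(1)(96500)(+1.95) J/mol = −188 kJ/mol.

−188 kJ/mol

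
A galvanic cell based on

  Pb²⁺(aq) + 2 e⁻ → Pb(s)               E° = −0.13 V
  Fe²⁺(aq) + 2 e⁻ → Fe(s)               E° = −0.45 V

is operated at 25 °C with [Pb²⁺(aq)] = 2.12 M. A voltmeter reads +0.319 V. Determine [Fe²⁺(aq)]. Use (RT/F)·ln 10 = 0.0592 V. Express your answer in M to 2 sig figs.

2.3 M

Pb²⁺/Pb is the cathode (higher E°); E°cell = −0.13 − (−0.45) = +0.32 V with n = 2.
Since E = E° − (0.0592/n)·log Q, log Q = n(E° − E)/0.0592 = 0.034.
For Pb²⁺(aq) + Fe(s) → Pb(s) + Fe²⁺(aq), the reaction quotient is Q = [Fe²⁺(aq)] / [Pb²⁺(aq)].
Isolating [Fe²⁺(aq)] in Q = 10^{0.034} yields log [Fe²⁺(aq)] = 0.360, i.e. 2.3 M.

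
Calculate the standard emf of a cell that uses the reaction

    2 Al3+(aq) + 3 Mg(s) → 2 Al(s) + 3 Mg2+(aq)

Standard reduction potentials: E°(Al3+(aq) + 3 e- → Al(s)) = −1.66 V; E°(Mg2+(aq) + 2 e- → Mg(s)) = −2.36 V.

+0.70 V

Al3+(aq) gains electrons, so the Al³⁺/Al couple is the cathode; the Mg²⁺/Mg couple is the anode.
E°cell = E°(cathode) − E°(anode) = −1.66 − (−2.36) = +0.70 V.
The positive value indicates the reaction is spontaneous as written.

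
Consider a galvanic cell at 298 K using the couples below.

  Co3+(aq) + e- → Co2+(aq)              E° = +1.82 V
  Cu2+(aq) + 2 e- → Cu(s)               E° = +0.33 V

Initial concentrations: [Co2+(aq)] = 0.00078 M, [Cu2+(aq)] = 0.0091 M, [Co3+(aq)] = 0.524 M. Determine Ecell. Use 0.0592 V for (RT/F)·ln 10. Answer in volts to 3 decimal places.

+1.718 V

Co³⁺/Co²⁺ is reduced (cathode, E° = +1.82 V) and Cu²⁺/Cu is oxidized (anode).
The standard potential is +1.82 − (+0.33) = +1.49 V and the balanced reaction transfers n = 2 electrons.
The balanced reaction is 2 Co3+(aq) + Cu(s) → 2 Co2+(aq) + Cu2+(aq), so Q = ([Co2+(aq)]^2·[Cu2+(aq)]) / [Co3+(aq)]^2 = 2.02×10^−8 and log Q = −7.695.
E = E° − (0.0592/n)·log Q = +1.49 − (0.0592/2)(−7.695) = +1.718 V.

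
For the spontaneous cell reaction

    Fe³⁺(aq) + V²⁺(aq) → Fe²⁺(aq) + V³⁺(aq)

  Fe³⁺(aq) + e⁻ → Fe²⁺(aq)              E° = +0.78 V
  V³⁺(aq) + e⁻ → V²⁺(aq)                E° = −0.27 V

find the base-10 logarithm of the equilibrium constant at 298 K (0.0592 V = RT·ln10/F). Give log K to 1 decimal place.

log K = 17.7

The Fe³⁺/Fe²⁺ couple is reduced (cathode); E°cell = +0.78 − (−0.27) = +1.05 V with n = 1.
At equilibrium E = 0, so log K = nE°cell / 0.0592 = (1)(+1.05) / 0.0592 = 17.7.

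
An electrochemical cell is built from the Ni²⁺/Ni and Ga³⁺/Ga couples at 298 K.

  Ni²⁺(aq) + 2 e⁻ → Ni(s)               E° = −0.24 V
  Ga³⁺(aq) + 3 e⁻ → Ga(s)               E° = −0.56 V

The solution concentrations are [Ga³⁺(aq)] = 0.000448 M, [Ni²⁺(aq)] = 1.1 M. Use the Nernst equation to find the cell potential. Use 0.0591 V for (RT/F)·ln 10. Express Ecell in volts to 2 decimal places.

+0.39 V

The Ni²⁺/Ni couple has the more positive E°, so it is the cathode; Ga³⁺/Ga is the anode.
The standard potential is −0.24 − (−0.56) = +0.32 V and the balanced reaction transfers n = 6 electrons.
The balanced reaction is 3 Ni²⁺(aq) + 2 Ga(s) → 3 Ni(s) + 2 Ga³⁺(aq), so Q = [Ga³⁺(aq)]^2 / [Ni²⁺(aq)]^3 = 1.51×10^−7 and log Q = −6.822.
E = E° − (0.0591/n)·log Q = +0.32 − (0.0591/6)(−6.822) = +0.39 V.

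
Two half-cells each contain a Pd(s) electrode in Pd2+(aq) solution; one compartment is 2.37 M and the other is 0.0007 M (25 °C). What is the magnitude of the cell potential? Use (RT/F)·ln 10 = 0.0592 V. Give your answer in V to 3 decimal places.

For a concentration cell E°cell = 0, since both electrodes use the same couple.
The compartment with the higher Pd2+(aq) concentration (2.37 M) acts as the cathode; ions are reduced there and produced at the dilute (0.0007 M) anode.
With n = 2, Ecell = −(0.0592/2)·log([dilute]/[conc]) = −(0.0592/2)·log(0.0007/2.37) = +0.104 V.

0.104 V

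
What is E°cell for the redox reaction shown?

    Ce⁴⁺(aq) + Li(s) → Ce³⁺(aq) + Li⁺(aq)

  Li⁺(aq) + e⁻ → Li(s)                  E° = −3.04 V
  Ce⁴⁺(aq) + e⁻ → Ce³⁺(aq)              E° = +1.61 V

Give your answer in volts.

In the reaction as written, Ce⁴⁺(aq) is reduced (cathode) and Li⁺(aq) is produced by oxidation at the anode.
E°cell = E°(cathode) − E°(anode) = +1.61 − (−3.04) = +4.65 V.

+4.65 V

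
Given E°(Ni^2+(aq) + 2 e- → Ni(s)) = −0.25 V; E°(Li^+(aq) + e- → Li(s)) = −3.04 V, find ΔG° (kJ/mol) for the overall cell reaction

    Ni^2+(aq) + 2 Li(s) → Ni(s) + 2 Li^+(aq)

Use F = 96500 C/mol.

−538 kJ/mol

In the reaction as written Ni^2+(aq) is reduced, so the Ni²⁺/Ni couple is the cathode and Li⁺/Li is the anode.
E°cell = −0.25 − (−3.04) = +2.79 V; balancing electrons gives n = 2.
ΔG° = −nFE°cell = −(2)(96500)(+2.79) J/mol = −538 kJ/mol.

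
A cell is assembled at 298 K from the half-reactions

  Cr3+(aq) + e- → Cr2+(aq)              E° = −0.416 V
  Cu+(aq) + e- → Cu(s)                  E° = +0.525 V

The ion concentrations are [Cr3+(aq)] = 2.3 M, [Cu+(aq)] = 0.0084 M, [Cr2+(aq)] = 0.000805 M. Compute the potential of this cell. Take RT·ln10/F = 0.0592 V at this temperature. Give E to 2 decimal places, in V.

+0.61 V

Since E°(Cu⁺/Cu) > E°(Cr³⁺/Cr²⁺), Cu⁺/Cu serves as the cathode.
E°cell = +0.525 − (−0.416) = +0.941 V, with n = 1 electron transferred.
Balancing gives Cu+(aq) + Cr2+(aq) → Cu(s) + Cr3+(aq); hence Q = [Cr3+(aq)] / ([Cu+(aq)]·[Cr2+(aq)]) = 3.4×10^5 (log Q = 5.532).
Applying E = E° − (RT ln10/nF)·log Q gives +0.941 − (0.0592/1)(5.532) = +0.61 V.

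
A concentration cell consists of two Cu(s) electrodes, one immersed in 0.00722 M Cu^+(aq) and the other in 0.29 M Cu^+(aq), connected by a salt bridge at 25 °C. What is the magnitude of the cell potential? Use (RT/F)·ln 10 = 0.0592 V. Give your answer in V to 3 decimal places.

For a concentration cell E°cell = 0, since both electrodes use the same couple.
The compartment with the higher Cu^+(aq) concentration (0.29 M) acts as the cathode; ions are reduced there and produced at the dilute (0.00722 M) anode.
With n = 1, Ecell = −(0.0592/1)·log([dilute]/[conc]) = −(0.0592/1)·log(0.00722/0.29) = +0.095 V.

0.095 V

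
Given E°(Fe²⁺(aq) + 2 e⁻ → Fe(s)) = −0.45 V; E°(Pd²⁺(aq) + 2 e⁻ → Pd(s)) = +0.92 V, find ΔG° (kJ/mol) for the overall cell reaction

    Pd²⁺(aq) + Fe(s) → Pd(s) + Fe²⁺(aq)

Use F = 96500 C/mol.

In the reaction as written Pd²⁺(aq) is reduced, so the Pd²⁺/Pd couple is the cathode and Fe²⁺/Fe is the anode.
E°cell = +0.92 − (−0.45) = +1.37 V; balancing electrons gives n = 2.
ΔG° = −nFE°cell = −(2)(96500)(+1.37) J/mol = −264 kJ/mol.

−264 kJ/mol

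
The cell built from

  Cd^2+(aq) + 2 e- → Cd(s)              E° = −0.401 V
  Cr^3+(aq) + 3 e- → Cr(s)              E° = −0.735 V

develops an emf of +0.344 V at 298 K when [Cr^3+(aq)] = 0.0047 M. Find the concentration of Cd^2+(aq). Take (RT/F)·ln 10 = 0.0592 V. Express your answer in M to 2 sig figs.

Cd²⁺/Cd is the cathode (higher E°); E°cell = −0.401 − (−0.735) = +0.334 V with n = 6.
Rearranging E = E° − (0.0592/n)·log Q gives log Q = 6(+0.334 − (+0.344))/0.0592 = −1.014.
Balancing electrons gives 3 Cd^2+(aq) + 2 Cr(s) → 3 Cd(s) + 2 Cr^3+(aq); thus Q = [Cr^3+(aq)]^2 / [Cd^2+(aq)]^3.
Isolating [Cd^2+(aq)] in Q = 10^{−1.014} yields log [Cd^2+(aq)] = −1.214, i.e. 0.061 M.

0.061 M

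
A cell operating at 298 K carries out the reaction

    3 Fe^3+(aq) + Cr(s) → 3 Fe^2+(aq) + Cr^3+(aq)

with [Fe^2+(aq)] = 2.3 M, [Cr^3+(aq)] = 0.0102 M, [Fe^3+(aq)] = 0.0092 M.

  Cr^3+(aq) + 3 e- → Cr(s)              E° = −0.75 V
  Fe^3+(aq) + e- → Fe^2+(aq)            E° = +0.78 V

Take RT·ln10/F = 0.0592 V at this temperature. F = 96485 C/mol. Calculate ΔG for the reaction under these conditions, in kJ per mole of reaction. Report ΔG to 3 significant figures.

With Fe³⁺/Fe²⁺ reduced at the cathode, E°cell = +0.78 − (−0.75) = +1.53 V and n = 3.
The reaction quotient is ([Fe^2+(aq)]^3·[Cr^3+(aq)]) / [Fe^3+(aq)]^3 = 1.59×10^5; by Nernst, E = +1.53 − (0.0592/3)(5.202) = +1.4273 V.
Finally ΔG = −nFE = −(3)(96485 C/mol)(+1.4273 V) = −413 kJ/mol.

−413 kJ/mol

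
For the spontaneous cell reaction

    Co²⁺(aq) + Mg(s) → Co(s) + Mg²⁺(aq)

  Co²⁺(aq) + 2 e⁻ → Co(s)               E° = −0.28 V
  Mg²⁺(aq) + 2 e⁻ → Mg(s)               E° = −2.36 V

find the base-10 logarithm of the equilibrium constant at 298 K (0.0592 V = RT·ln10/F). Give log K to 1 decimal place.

The Co²⁺/Co couple is reduced (cathode); E°cell = −0.28 − (−2.36) = +2.08 V with n = 2.
At equilibrium E = 0, so log K = nE°cell / 0.0592 = (2)(+2.08) / 0.0592 = 70.3.

log K = 70.3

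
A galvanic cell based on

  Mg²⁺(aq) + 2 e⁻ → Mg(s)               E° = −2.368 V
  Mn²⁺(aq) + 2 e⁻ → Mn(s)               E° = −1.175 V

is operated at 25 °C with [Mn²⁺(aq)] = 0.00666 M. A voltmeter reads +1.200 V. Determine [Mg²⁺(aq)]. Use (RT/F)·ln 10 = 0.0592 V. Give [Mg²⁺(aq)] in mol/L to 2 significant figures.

0.0039 M

Mn²⁺/Mn is the cathode (higher E°); E°cell = −1.175 − (−2.368) = +1.193 V with n = 2.
Since E = E° − (0.0592/n)·log Q, log Q = n(E° − E)/0.0592 = −0.236.
Balancing electrons gives Mn²⁺(aq) + Mg(s) → Mn(s) + Mg²⁺(aq); thus Q = [Mg²⁺(aq)] / [Mn²⁺(aq)].
Substituting the known concentrations and solving, log [Mg²⁺(aq)] = −2.413 and [Mg²⁺(aq)] = 0.0039 M.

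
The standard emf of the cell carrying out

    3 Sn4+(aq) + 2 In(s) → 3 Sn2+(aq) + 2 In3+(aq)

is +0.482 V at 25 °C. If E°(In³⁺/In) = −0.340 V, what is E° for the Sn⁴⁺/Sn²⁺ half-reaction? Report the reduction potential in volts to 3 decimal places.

+0.142 V

In the reaction as written the Sn⁴⁺/Sn²⁺ couple is reduced (cathode) and In³⁺/In is oxidized (anode), so E°cell = E°(Sn⁴⁺/Sn²⁺) − E°(In³⁺/In).
E°(Sn⁴⁺/Sn²⁺) = E°cell + E°(anode) = +0.482 + (−0.340) = +0.142 V.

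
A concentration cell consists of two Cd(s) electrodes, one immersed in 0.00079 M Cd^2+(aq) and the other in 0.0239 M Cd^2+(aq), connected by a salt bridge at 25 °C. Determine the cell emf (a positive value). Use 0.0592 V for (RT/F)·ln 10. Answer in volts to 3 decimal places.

For a concentration cell E°cell = 0, since both electrodes use the same couple.
The compartment with the higher Cd^2+(aq) concentration (0.0239 M) acts as the cathode; ions are reduced there and produced at the dilute (0.00079 M) anode.
With n = 2, Ecell = −(0.0592/2)·log([dilute]/[conc]) = −(0.0592/2)·log(0.00079/0.0239) = +0.044 V.

0.044 V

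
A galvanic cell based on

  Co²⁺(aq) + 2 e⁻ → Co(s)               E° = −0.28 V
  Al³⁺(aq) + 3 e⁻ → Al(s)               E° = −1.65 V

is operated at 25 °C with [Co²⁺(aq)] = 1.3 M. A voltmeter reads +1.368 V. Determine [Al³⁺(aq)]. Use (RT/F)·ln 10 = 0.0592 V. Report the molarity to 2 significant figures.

With Co²⁺/Co at the cathode and Al³⁺/Al at the anode, E°cell = −0.28 − (−1.65) = +1.37 V (n = 6).
Since E = E° − (0.0592/n)·log Q, log Q = n(E° − E)/0.0592 = 0.203.
Balancing electrons gives 3 Co²⁺(aq) + 2 Al(s) → 3 Co(s) + 2 Al³⁺(aq); thus Q = [Al³⁺(aq)]^2 / [Co²⁺(aq)]^3.
Isolating [Al³⁺(aq)] in Q = 10^{0.203} yields log [Al³⁺(aq)] = 0.272, i.e. 1.9 M.

1.9 M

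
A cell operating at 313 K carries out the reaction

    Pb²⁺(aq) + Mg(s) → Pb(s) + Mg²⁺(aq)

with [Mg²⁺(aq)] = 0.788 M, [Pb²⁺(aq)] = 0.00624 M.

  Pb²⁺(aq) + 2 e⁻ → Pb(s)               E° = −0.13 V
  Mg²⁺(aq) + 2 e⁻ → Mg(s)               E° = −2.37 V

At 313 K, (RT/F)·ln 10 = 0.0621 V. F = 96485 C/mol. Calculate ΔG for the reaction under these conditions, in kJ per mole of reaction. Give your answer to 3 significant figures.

The standard cell potential is −0.13 − (−2.37) = +2.24 V, with n = 2 electrons in the balanced equation.
Q = [Mg²⁺(aq)] / [Pb²⁺(aq)] = 126, so log Q = 2.101 and E = +2.24 − (0.0621/2)(2.101) = +2.1748 V.
ΔG = −nFE = −(2)(96485)(+2.1748) J/mol = −420 kJ/mol.

−420 kJ/mol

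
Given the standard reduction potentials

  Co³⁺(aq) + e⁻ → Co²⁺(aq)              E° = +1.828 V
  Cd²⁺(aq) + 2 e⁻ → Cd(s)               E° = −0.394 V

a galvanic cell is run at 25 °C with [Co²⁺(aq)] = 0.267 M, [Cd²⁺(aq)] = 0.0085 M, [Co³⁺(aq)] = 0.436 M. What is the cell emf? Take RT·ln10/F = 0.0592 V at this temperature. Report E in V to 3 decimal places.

+2.296 V

Co³⁺/Co²⁺ is reduced (cathode, E° = +1.828 V) and Cd²⁺/Cd is oxidized (anode).
The standard potential is +1.828 − (−0.394) = +2.222 V and the balanced reaction transfers n = 2 electrons.
For the overall reaction 2 Co³⁺(aq) + Cd(s) → 2 Co²⁺(aq) + Cd²⁺(aq), Q = ([Co²⁺(aq)]^2·[Cd²⁺(aq)]) / [Co³⁺(aq)]^2 = 0.00319, giving log Q = −2.497.
By the Nernst equation, E = +2.222 − (0.0592/2)·(−2.497) = +2.296 V.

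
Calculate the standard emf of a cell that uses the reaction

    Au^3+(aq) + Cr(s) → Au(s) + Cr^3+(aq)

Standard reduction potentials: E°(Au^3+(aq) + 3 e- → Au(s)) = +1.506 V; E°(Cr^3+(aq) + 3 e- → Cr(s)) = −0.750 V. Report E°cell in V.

+2.256 V

Au^3+(aq) gains electrons, so the Au³⁺/Au couple is the cathode; the Cr³⁺/Cr couple is the anode.
E°cell = E°(cathode) − E°(anode) = +1.506 − (−0.750) = +2.256 V.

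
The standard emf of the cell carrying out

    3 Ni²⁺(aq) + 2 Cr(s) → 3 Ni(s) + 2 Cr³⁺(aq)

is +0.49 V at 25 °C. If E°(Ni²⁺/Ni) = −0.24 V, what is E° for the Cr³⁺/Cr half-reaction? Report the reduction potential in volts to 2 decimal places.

−0.73 V

In the reaction as written the Ni²⁺/Ni couple is reduced (cathode) and Cr³⁺/Cr is oxidized (anode), so E°cell = E°(Ni²⁺/Ni) − E°(Cr³⁺/Cr).
E°(Cr³⁺/Cr) = E°(cathode) − E°cell = −0.24 − (+0.49) = −0.73 V.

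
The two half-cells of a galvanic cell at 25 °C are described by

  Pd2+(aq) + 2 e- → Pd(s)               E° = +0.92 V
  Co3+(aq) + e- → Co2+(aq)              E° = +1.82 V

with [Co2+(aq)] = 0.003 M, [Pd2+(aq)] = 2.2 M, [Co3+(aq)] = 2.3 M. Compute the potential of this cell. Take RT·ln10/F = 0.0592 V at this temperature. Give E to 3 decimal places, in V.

+1.061 V

The Co³⁺/Co²⁺ couple has the more positive E°, so it is the cathode; Pd²⁺/Pd is the anode.
E°cell = E°cat − E°an = +1.82 − (+0.92) = +0.90 V; n = 2.
Balancing gives 2 Co3+(aq) + Pd(s) → 2 Co2+(aq) + Pd2+(aq); hence Q = ([Co2+(aq)]^2·[Pd2+(aq)]) / [Co3+(aq)]^2 = 3.74×10^−6 (log Q = −5.427).
Applying E = E° − (RT ln10/nF)·log Q gives +0.90 − (0.0592/2)(−5.427) = +1.061 V.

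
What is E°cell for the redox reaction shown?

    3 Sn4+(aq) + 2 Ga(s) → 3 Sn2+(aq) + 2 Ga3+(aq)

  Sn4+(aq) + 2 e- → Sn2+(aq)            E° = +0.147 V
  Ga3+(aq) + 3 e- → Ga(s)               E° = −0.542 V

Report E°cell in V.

+0.689 V

In the reaction as written, Sn4+(aq) is reduced (cathode) and Ga3+(aq) is produced by oxidation at the anode.
E°cell = E°(cathode) − E°(anode) = +0.147 − (−0.542) = +0.689 V.
The positive value indicates the reaction is spontaneous as written.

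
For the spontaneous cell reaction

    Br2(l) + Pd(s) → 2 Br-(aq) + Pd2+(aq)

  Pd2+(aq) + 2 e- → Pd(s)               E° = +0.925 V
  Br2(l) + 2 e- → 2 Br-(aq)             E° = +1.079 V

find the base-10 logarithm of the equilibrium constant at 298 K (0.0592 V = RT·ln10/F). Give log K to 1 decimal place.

The Br₂/Br⁻ couple is reduced (cathode); E°cell = +1.079 − (+0.925) = +0.154 V with n = 2.
At equilibrium E = 0, so log K = nE°cell / 0.0592 = (2)(+0.154) / 0.0592 = 5.2.

log K = 5.2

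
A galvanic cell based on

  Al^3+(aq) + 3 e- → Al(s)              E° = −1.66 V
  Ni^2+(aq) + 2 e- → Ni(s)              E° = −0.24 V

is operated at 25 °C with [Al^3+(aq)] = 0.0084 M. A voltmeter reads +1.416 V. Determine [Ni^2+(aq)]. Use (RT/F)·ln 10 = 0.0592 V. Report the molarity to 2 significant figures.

0.030 M

Ni²⁺/Ni is the cathode (higher E°); E°cell = −0.24 − (−1.66) = +1.42 V with n = 6.
Since E = E° − (0.0592/n)·log Q, log Q = n(E° − E)/0.0592 = 0.405.
For 3 Ni^2+(aq) + 2 Al(s) → 3 Ni(s) + 2 Al^3+(aq), the reaction quotient is Q = [Al^3+(aq)]^2 / [Ni^2+(aq)]^3.
Substituting the known concentrations and solving, log [Ni^2+(aq)] = −1.519 and [Ni^2+(aq)] = 0.030 M.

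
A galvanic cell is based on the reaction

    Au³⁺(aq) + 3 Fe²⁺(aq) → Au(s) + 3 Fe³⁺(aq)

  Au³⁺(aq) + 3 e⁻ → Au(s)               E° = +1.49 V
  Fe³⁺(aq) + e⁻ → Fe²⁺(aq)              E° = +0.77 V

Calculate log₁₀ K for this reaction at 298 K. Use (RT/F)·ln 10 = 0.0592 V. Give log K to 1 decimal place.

The Au³⁺/Au couple is reduced (cathode); E°cell = +1.49 − (+0.77) = +0.72 V with n = 3.
At equilibrium E = 0, so log K = nE°cell / 0.0592 = (3)(+0.72) / 0.0592 = 36.5.

log K = 36.5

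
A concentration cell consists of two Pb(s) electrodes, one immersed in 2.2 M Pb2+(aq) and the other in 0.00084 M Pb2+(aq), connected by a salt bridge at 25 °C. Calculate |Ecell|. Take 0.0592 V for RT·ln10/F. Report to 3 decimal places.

0.101 V

For a concentration cell E°cell = 0, since both electrodes use the same couple.
The compartment with the higher Pb2+(aq) concentration (2.2 M) acts as the cathode; ions are reduced there and produced at the dilute (0.00084 M) anode.
With n = 2, Ecell = −(0.0592/2)·log([dilute]/[conc]) = −(0.0592/2)·log(0.00084/2.2) = +0.101 V.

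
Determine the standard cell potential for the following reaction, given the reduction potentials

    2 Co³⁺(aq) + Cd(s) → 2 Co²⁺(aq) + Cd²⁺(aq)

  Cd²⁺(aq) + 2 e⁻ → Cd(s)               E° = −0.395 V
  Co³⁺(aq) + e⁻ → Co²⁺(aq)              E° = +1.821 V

+2.216 V

Co³⁺(aq) gains electrons, so the Co³⁺/Co²⁺ couple is the cathode; the Cd²⁺/Cd couple is the anode.
E°cell = E°(cathode) − E°(anode) = +1.821 − (−0.395) = +2.216 V.
The positive value indicates the reaction is spontaneous as written.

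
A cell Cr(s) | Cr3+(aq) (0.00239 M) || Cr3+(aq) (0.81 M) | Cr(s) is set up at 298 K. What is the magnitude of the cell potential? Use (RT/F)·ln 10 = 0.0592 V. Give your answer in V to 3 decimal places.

0.050 V

For a concentration cell E°cell = 0, since both electrodes use the same couple.
The compartment with the higher Cr3+(aq) concentration (0.81 M) acts as the cathode; ions are reduced there and produced at the dilute (0.00239 M) anode.
With n = 3, Ecell = −(0.0592/3)·log([dilute]/[conc]) = −(0.0592/3)·log(0.00239/0.81) = +0.050 V.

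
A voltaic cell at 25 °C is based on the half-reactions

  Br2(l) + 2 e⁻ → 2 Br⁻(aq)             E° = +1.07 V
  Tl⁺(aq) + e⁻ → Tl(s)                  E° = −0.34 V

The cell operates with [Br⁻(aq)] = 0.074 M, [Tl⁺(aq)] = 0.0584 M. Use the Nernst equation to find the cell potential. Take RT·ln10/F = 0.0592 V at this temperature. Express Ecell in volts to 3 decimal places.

Since E°(Br₂/Br⁻) > E°(Tl⁺/Tl), Br₂/Br⁻ serves as the cathode.
E°cell = E°cat − E°an = +1.07 − (−0.34) = +1.41 V; n = 2.
The balanced reaction is Br2(l) + 2 Tl(s) → 2 Br⁻(aq) + 2 Tl⁺(aq), so Q = [Br⁻(aq)]^2·[Tl⁺(aq)]^2 = 1.87×10^−5 and log Q = −4.729.
Applying E = E° − (RT ln10/nF)·log Q gives +1.41 − (0.0592/2)(−4.729) = +1.550 V.

+1.550 V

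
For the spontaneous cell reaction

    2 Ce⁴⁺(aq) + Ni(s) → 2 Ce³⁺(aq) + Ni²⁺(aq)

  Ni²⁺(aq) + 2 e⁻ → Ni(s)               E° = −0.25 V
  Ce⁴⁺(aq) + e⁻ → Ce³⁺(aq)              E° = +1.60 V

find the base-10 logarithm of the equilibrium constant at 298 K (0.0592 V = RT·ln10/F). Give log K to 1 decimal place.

The Ce⁴⁺/Ce³⁺ couple is reduced (cathode); E°cell = +1.60 − (−0.25) = +1.85 V with n = 2.
At equilibrium E = 0, so log K = nE°cell / 0.0592 = (2)(+1.85) / 0.0592 = 62.5.

log K = 62.5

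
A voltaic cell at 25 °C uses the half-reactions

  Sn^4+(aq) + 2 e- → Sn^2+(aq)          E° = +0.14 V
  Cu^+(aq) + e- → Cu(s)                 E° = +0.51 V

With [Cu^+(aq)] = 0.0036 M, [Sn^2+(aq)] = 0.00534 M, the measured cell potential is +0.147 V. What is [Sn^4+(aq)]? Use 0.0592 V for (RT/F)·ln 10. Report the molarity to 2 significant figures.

2.4 M

The Cu⁺/Cu couple has the larger reduction potential, so it is the cathode: E°cell = +0.51 − (+0.14) = +0.37 V and n = 2.
Rearranging E = E° − (0.0592/n)·log Q gives log Q = 2(+0.37 − (+0.147))/0.0592 = 7.534.
The balanced reaction is 2 Cu^+(aq) + Sn^2+(aq) → 2 Cu(s) + Sn^4+(aq), so Q = [Sn^4+(aq)] / ([Cu^+(aq)]^2·[Sn^2+(aq)]).
Substituting the known concentrations and solving, log [Sn^4+(aq)] = 0.374 and [Sn^4+(aq)] = 2.4 M.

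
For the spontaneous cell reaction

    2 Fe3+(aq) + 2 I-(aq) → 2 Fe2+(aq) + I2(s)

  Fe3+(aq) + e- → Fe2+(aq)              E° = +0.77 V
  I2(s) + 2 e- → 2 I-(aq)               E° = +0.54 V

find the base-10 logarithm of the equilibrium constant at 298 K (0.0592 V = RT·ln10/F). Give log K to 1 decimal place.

The Fe³⁺/Fe²⁺ couple is reduced (cathode); E°cell = +0.77 − (+0.54) = +0.23 V with n = 2.
At equilibrium E = 0, so log K = nE°cell / 0.0592 = (2)(+0.23) / 0.0592 = 7.8.

log K = 7.8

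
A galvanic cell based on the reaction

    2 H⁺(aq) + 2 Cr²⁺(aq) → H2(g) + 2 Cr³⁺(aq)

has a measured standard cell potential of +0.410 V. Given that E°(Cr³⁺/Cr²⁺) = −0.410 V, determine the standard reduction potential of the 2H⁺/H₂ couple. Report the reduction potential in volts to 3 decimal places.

+0.000 V

In the reaction as written the 2H⁺/H₂ couple is reduced (cathode) and Cr³⁺/Cr²⁺ is oxidized (anode), so E°cell = E°(2H⁺/H₂) − E°(Cr³⁺/Cr²⁺).
E°(2H⁺/H₂) = E°cell + E°(anode) = +0.410 + (−0.410) = +0.000 V.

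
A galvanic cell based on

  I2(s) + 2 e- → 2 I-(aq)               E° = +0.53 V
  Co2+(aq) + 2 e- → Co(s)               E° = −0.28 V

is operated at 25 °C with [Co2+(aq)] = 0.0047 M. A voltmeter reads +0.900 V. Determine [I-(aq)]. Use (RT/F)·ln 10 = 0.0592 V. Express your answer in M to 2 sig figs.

0.44 M

With I₂/I⁻ at the cathode and Co²⁺/Co at the anode, E°cell = +0.53 − (−0.28) = +0.81 V (n = 2).
Rearranging E = E° − (0.0592/n)·log Q gives log Q = 2(+0.81 − (+0.900))/0.0592 = −3.041.
Balancing electrons gives I2(s) + Co(s) → 2 I-(aq) + Co2+(aq); thus Q = [I-(aq)]^2·[Co2+(aq)].
Substituting the known concentrations and solving, log [I-(aq)] = −0.357 and [I-(aq)] = 0.44 M.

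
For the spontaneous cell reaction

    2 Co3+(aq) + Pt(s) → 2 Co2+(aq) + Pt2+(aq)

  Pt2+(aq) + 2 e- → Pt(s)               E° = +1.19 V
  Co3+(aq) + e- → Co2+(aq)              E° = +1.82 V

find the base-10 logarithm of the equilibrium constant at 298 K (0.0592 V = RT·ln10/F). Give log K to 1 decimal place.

The Co³⁺/Co²⁺ couple is reduced (cathode); E°cell = +1.82 − (+1.19) = +0.63 V with n = 2.
At equilibrium E = 0, so log K = nE°cell / 0.0592 = (2)(+0.63) / 0.0592 = 21.3.

log K = 21.3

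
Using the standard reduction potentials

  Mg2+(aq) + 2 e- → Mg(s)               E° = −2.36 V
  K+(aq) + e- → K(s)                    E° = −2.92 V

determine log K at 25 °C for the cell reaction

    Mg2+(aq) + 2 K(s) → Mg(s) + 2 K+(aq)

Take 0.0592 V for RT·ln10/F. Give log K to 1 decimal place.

The Mg²⁺/Mg couple is reduced (cathode); E°cell = −2.36 − (−2.92) = +0.56 V with n = 2.
At equilibrium E = 0, so log K = nE°cell / 0.0592 = (2)(+0.56) / 0.0592 = 18.9.

log K = 18.9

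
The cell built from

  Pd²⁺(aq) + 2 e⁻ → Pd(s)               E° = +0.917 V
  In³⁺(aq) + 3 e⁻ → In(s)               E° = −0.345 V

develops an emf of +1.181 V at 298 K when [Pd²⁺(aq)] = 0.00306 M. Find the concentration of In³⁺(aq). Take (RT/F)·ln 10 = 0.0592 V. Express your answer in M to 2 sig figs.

2.2 M

Pd²⁺/Pd is the cathode (higher E°); E°cell = +0.917 − (−0.345) = +1.262 V with n = 6.
From the Nernst equation, log Q = n(E° − E)/0.0592 = 6·(+1.262 − (+1.181))/0.0592 = 8.209.
Balancing electrons gives 3 Pd²⁺(aq) + 2 In(s) → 3 Pd(s) + 2 In³⁺(aq); thus Q = [In³⁺(aq)]^2 / [Pd²⁺(aq)]^3.
Substituting the known concentrations and solving, log [In³⁺(aq)] = 0.333 and [In³⁺(aq)] = 2.2 M.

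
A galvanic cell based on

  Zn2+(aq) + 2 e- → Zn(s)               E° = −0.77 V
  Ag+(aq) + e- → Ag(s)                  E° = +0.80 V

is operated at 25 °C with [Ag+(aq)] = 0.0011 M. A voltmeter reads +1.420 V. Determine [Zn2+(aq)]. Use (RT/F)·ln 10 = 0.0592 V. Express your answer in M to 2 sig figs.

Ag⁺/Ag is the cathode (higher E°); E°cell = +0.80 − (−0.77) = +1.57 V with n = 2.
Since E = E° − (0.0592/n)·log Q, log Q = n(E° − E)/0.0592 = 5.068.
The balanced reaction is 2 Ag+(aq) + Zn(s) → 2 Ag(s) + Zn2+(aq), so Q = [Zn2+(aq)] / [Ag+(aq)]^2.
Substituting the known concentrations and solving, log [Zn2+(aq)] = −0.849 and [Zn2+(aq)] = 0.14 M.

0.14 M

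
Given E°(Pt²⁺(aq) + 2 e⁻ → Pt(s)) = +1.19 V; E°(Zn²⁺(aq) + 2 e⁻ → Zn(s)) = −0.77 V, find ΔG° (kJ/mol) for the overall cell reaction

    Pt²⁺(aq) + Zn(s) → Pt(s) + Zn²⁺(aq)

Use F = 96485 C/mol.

−378 kJ/mol

In the reaction as written Pt²⁺(aq) is reduced, so the Pt²⁺/Pt couple is the cathode and Zn²⁺/Zn is the anode.
E°cell = +1.19 − (−0.77) = +1.96 V; balancing electrons gives n = 2.
ΔG° = −nFE°cell = −(2)(96485)(+1.96) J/mol = −378 kJ/mol.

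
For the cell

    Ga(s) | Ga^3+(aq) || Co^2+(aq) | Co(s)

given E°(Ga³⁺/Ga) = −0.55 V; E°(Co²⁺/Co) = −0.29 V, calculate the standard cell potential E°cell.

+0.26 V

By convention the left-hand electrode in cell notation is the anode (oxidation) and the right-hand electrode is the cathode (reduction).
E°cell = E°(right) − E°(left) = −0.29 − (−0.55) = +0.26 V.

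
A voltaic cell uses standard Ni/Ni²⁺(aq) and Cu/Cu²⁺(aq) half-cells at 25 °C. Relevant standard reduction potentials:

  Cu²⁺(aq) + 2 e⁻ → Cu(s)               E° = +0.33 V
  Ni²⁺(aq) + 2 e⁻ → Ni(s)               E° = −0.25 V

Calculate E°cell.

Of the two couples in this cell, the one with the more positive reduction potential is reduced at the cathode: here that is Cu²⁺/Cu (+0.33 V); Ni²⁺/Ni (−0.25 V) is the anode.
E°cell = E°(cathode) − E°(anode) = +0.33 − (−0.25) = +0.58 V.

+0.58 V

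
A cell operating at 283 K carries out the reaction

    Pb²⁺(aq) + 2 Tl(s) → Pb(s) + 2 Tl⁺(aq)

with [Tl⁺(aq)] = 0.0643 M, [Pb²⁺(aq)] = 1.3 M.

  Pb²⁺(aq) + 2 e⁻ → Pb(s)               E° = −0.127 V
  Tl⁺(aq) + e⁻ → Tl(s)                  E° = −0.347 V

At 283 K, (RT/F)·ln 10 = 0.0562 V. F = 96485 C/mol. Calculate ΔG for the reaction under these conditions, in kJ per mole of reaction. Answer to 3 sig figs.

With Pb²⁺/Pb reduced at the cathode, E°cell = −0.127 − (−0.347) = +0.220 V and n = 2.
Here Q = [Tl⁺(aq)]^2 / [Pb²⁺(aq)] = 0.00318 (log Q = −2.498), giving E = +0.220 − (0.0562/2)·(−2.498) = +0.2902 V.
Finally ΔG = −nFE = −(2)(96485 C/mol)(+0.2902 V) = −56.0 kJ/mol.

−56.0 kJ/mol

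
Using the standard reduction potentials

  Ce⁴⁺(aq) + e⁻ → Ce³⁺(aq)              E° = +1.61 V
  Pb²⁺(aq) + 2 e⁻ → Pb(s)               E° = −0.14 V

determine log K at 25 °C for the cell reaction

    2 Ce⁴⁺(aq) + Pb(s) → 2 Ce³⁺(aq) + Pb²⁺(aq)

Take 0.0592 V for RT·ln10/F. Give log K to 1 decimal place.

The Ce⁴⁺/Ce³⁺ couple is reduced (cathode); E°cell = +1.61 − (−0.14) = +1.75 V with n = 2.
At equilibrium E = 0, so log K = nE°cell / 0.0592 = (2)(+1.75) / 0.0592 = 59.1.

log K = 59.1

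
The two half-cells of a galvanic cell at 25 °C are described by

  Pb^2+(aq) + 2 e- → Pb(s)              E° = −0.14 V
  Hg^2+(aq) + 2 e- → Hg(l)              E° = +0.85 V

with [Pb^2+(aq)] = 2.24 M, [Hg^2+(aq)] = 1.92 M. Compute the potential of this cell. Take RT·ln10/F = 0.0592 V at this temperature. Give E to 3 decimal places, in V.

+0.988 V

Since E°(Hg²⁺/Hg) > E°(Pb²⁺/Pb), Hg²⁺/Hg serves as the cathode.
The standard potential is +0.85 − (−0.14) = +0.99 V and the balanced reaction transfers n = 2 electrons.
Balancing gives Hg^2+(aq) + Pb(s) → Hg(l) + Pb^2+(aq); hence Q = [Pb^2+(aq)] / [Hg^2+(aq)] = 1.17 (log Q = 0.067).
Applying E = E° − (RT ln10/nF)·log Q gives +0.99 − (0.0592/2)(0.067) = +0.988 V.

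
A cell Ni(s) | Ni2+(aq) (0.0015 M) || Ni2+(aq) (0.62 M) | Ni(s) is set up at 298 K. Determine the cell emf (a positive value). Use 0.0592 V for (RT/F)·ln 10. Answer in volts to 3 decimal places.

0.077 V

For a concentration cell E°cell = 0, since both electrodes use the same couple.
The compartment with the higher Ni2+(aq) concentration (0.62 M) acts as the cathode; ions are reduced there and produced at the dilute (0.0015 M) anode.
With n = 2, Ecell = −(0.0592/2)·log([dilute]/[conc]) = −(0.0592/2)·log(0.0015/0.62) = +0.077 V.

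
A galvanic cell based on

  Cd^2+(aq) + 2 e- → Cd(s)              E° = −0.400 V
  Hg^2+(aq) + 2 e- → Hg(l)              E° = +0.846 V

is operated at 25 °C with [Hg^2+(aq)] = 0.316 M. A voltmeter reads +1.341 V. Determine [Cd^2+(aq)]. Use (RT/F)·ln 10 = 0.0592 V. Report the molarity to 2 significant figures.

0.00020 M

With Hg²⁺/Hg at the cathode and Cd²⁺/Cd at the anode, E°cell = +0.846 − (−0.400) = +1.246 V (n = 2).
Rearranging E = E° − (0.0592/n)·log Q gives log Q = 2(+1.246 − (+1.341))/0.0592 = −3.209.
The balanced reaction is Hg^2+(aq) + Cd(s) → Hg(l) + Cd^2+(aq), so Q = [Cd^2+(aq)] / [Hg^2+(aq)].
Solving for the unknown gives log [Cd^2+(aq)] = −3.709, so [Cd^2+(aq)] ≈ 0.00020 M.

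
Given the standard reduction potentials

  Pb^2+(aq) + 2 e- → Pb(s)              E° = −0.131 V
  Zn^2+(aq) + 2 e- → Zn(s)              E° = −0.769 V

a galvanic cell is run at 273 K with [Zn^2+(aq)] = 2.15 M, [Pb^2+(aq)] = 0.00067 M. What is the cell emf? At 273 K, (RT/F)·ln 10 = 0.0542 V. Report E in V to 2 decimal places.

Since E°(Pb²⁺/Pb) > E°(Zn²⁺/Zn), Pb²⁺/Pb serves as the cathode.
The standard potential is −0.131 − (−0.769) = +0.638 V and the balanced reaction transfers n = 2 electrons.
Balancing gives Pb^2+(aq) + Zn(s) → Pb(s) + Zn^2+(aq); hence Q = [Zn^2+(aq)] / [Pb^2+(aq)] = 3.21×10^3 (log Q = 3.506).
By the Nernst equation, E = +0.638 − (0.0542/2)·(3.506) = +0.54 V.

+0.54 V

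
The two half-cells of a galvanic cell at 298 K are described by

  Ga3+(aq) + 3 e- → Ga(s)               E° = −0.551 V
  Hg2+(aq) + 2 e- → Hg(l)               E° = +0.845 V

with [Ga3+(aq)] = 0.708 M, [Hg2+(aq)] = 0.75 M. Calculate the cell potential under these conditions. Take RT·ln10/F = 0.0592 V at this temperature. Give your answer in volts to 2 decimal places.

+1.40 V

Hg²⁺/Hg is reduced (cathode, E° = +0.845 V) and Ga³⁺/Ga is oxidized (anode).
E°cell = +0.845 − (−0.551) = +1.396 V, with n = 6 electrons transferred.
For the overall reaction 3 Hg2+(aq) + 2 Ga(s) → 3 Hg(l) + 2 Ga3+(aq), Q = [Ga3+(aq)]^2 / [Hg2+(aq)]^3 = 1.19, giving log Q = 0.075.
By the Nernst equation, E = +1.396 − (0.0592/6)·(0.075) = +1.40 V.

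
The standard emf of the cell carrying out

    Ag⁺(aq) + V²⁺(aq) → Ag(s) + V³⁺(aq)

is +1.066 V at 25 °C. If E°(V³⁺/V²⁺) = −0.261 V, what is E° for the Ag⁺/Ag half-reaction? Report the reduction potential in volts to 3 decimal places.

In the reaction as written the Ag⁺/Ag couple is reduced (cathode) and V³⁺/V²⁺ is oxidized (anode), so E°cell = E°(Ag⁺/Ag) − E°(V³⁺/V²⁺).
E°(Ag⁺/Ag) = E°cell + E°(anode) = +1.066 + (−0.261) = +0.805 V.

+0.805 V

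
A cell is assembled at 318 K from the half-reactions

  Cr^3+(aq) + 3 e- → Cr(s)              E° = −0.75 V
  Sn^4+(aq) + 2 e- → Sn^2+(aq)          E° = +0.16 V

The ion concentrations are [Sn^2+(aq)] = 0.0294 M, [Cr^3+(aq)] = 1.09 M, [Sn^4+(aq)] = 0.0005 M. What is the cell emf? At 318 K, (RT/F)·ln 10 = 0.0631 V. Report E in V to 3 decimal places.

Sn⁴⁺/Sn²⁺ is reduced (cathode, E° = +0.16 V) and Cr³⁺/Cr is oxidized (anode).
E°cell = +0.16 − (−0.75) = +0.91 V, with n = 6 electrons transferred.
The balanced reaction is 3 Sn^4+(aq) + 2 Cr(s) → 3 Sn^2+(aq) + 2 Cr^3+(aq), so Q = ([Sn^2+(aq)]^3·[Cr^3+(aq)]^2) / [Sn^4+(aq)]^3 = 2.42×10^5 and log Q = 5.383.
Applying E = E° − (RT ln10/nF)·log Q gives +0.91 − (0.0631/6)(5.383) = +0.853 V.

+0.853 V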